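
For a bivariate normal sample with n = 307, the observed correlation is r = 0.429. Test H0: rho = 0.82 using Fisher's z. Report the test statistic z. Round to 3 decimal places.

z_r = atanh(0.429) = 0.458670,  z_0 = atanh(0.82) = 1.156817
SE = 1/√(n−3) = 1/√304 = 0.057354
z = (z_r − z_0)/SE = (0.458670 − 1.156817) / 0.057354 = -0.698147 / 0.057354 = -12.173

-12.173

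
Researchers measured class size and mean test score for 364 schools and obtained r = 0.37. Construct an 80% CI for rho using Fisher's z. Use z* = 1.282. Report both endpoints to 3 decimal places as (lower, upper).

(0.310, 0.427)

z_r = atanh(0.37) = 0.388423;  SE = 1/√(n−3) = 1/√361 = 0.052632
z-limits: 0.388423 ± 1.282·0.052632 = 0.388423 ± 0.067474 = [0.320949, 0.455897]
ρ-limits: (tanh 0.320949, tanh 0.455897) = (0.310, 0.427)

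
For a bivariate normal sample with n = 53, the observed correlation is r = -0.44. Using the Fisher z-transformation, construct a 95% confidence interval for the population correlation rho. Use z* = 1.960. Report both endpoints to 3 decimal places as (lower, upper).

(-0.635, -0.193)

Fisher z: z_r = atanh(r) = ½·ln((1+(-0.44))/(1−(-0.44))) = -0.472231
SE(z) = 1/√(n−3) = 1/√50 = 0.141421
95% ⇒ z* = 1.960; margin = 1.960·0.141421 = 0.277185
CI on z-scale: (-0.749416, -0.195046)
Back-transform: tanh(-0.749416) = -0.634800, tanh(-0.195046) = -0.192610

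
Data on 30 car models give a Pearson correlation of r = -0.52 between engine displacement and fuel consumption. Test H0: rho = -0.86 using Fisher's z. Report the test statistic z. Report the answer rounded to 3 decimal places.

z_r = atanh(-0.52) = -0.576340,  z_0 = atanh(-0.86) = -1.293345
SE = 1/√(n−3) = 1/√27 = 0.192450
z = (z_r − z_0)/SE = (-0.576340 − (-1.293345)) / 0.192450 = 0.717005 / 0.192450 = 3.726

3.726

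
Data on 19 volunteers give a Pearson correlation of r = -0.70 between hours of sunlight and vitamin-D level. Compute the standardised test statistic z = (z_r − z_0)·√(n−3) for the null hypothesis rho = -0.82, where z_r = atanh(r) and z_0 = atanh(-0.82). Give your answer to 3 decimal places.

Fisher z: atanh(-0.70) = -0.867301, atanh(-0.82) = -1.156817
z = (z_r − z_0)·√(n−3) = (-0.867301 − (-1.156817))·√16 = 0.289516 · 4.000000 = 1.158

1.158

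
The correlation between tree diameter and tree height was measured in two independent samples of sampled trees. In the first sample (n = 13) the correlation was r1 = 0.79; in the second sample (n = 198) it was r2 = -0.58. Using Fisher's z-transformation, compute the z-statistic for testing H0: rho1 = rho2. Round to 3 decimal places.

Fisher z-transforms: z1 = atanh(0.79) = 1.071432, z2 = atanh(-0.58) = -0.662463; difference d = 1.733895
Var(d) = 1/10 + 1/195 = 0.1000000 + 0.0051282 = 0.1051282
z = d/√Var(d) = 1.733895 / √0.1051282 = 1.733895 / 0.324235 = 5.348

5.348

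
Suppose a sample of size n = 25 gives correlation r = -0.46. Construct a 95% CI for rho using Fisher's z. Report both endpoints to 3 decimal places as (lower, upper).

Fisher z: z_r = atanh(r) = ½·ln((1+(-0.46))/(1−(-0.46))) = -0.497311
SE(z) = 1/√(n−3) = 1/√22 = 0.213201
95% ⇒ z* = 1.960; margin = 1.960·0.213201 = 0.417874
CI on z-scale: (-0.915185, -0.079437)
Back-transform: tanh(-0.915185) = -0.723612, tanh(-0.079437) = -0.079270

(-0.724, -0.079)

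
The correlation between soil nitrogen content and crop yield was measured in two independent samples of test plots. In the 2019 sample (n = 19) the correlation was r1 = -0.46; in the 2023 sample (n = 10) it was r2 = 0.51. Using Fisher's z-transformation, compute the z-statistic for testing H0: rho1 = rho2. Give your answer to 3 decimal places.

-2.339

Fisher z-transforms: z1 = atanh(-0.46) = -0.497311, z2 = atanh(0.51) = 0.562730; difference d = -1.060041
Var(d) = 1/16 + 1/7 = 0.0625000 + 0.1428571 = 0.2053571
z = d/√Var(d) = -1.060041 / √0.2053571 = -1.060041 / 0.453163 = -2.339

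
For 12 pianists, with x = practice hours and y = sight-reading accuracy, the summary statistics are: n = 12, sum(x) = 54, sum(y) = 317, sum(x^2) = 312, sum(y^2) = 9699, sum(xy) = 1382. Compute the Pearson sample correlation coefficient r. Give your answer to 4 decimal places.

-0.1472

Numerator: nΣxy − (Σx)(Σy) = 12·1382 − (54)(317) = -534
Denominator: √[(nΣx²−(Σx)²)(nΣy²−(Σy)²)]
  nΣx²−(Σx)² = 12·312 − 2916 = 828;  nΣy²−(Σy)² = 12·9699 − 100489 = 15899
  √(828·15899) = √13164372 = 3628.2740
r = -534 / 3628.2740 = -0.1472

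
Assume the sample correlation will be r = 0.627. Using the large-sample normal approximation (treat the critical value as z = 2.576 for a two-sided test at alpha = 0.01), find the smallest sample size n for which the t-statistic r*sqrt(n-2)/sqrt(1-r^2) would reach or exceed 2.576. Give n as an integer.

13

r√(n−2)/√(1−r²) ≥ 2.576  ⇔  n−2 ≥ (2.576)²·(1−r²)/r²
(1−r²)/r² = (1−0.393129)/0.393129 = 1.5437
n ≥ 2 + 6.635776·1.5437 = 2 + 10.2436 = 12.2436
⌈12.2436⌉ = 13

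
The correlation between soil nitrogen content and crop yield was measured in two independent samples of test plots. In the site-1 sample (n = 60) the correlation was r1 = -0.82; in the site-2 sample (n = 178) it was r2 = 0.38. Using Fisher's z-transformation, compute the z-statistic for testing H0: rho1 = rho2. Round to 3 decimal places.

z1 = atanh(-0.82) = -1.156817,  z2 = atanh(0.38) = 0.400060
SE = √(1/(n1−3) + 1/(n2−3)) = √(1/57 + 1/175) = √(0.0175439 + 0.0057143) = √0.0232582 = 0.152506
z = (z1 − z2)/SE = (-1.156817 − 0.400060) / 0.152506 = -1.556877 / 0.152506 = -10.209

-10.209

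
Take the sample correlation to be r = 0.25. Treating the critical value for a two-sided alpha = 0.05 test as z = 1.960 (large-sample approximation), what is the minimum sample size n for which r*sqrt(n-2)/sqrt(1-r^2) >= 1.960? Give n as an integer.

60

r√(n−2)/√(1−r²) ≥ 1.960  ⇔  n−2 ≥ (1.960)²·(1−r²)/r²
(1−r²)/r² = (1−0.0625)/0.0625 = 15.0000
n ≥ 2 + 3.8416·15.0000 = 2 + 57.6240 = 59.6240
⌈59.6240⌉ = 60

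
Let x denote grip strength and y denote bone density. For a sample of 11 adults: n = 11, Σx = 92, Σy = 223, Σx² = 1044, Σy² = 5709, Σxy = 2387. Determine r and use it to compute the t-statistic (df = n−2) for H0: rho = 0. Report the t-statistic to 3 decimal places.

6.749

S_xy = nΣxy − ΣxΣy = 11·2387 − 92·223 = 26257 − 20516 = 5741
S_xx = nΣx² − (Σx)² = 11·1044 − 92² = 11484 − 8464 = 3020
S_yy = nΣy² − (Σy)² = 11·5709 − 223² = 62799 − 49729 = 13070
r = S_xy / √(S_xx·S_yy) = 5741 / √(3020·13070) = 5741 / √39471400 = 5741 / 6282.6268 = 0.9138
t = r·√(n−2)/√(1−r²) = 0.9138·√9 / √(1−0.835030) = 2.741400 / 0.406165 = 6.749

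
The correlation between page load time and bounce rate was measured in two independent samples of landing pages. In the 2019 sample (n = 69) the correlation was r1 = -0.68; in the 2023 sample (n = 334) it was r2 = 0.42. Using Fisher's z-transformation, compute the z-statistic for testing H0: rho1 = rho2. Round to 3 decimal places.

-9.471

z1 = atanh(-0.68) = -0.829114,  z2 = atanh(0.42) = 0.447692
SE = √(1/(n1−3) + 1/(n2−3)) = √(1/66 + 1/331) = √(0.0151515 + 0.0030211) = √0.0181726 = 0.134806
z = (z1 − z2)/SE = (-0.829114 − 0.447692) / 0.134806 = -1.276806 / 0.134806 = -9.471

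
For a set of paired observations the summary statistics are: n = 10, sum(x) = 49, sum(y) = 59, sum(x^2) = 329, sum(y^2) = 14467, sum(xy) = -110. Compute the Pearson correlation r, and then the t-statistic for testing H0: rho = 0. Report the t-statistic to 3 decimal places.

Numerator: nΣxy − (Σx)(Σy) = 10·(-110) − (49)(59) = -3991
Denominator: √[(nΣx²−(Σx)²)(nΣy²−(Σy)²)]
  nΣx²−(Σx)² = 10·329 − 2401 = 889;  nΣy²−(Σy)² = 10·14467 − 3481 = 141189
  √(889·141189) = √125517021 = 11203.4379
r = -3991 / 11203.4379 = -0.3562
t = r·√(n−2)/√(1−r²) = -0.3562·√8 / √(1−0.126878) = -1.007486 / 0.934410 = -1.078

-1.078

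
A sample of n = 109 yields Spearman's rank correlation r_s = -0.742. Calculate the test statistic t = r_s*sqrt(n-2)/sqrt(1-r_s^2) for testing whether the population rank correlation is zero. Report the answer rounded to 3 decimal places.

-11.449

t = r_s·√(n−2) / √(1−r_s²) with r_s = -0.742, n = 109
  = -0.742·√107 / √(1 − 0.550564)
  = -0.742·10.344080 / 0.670400
  = -7.675307 / 0.670400 = -11.449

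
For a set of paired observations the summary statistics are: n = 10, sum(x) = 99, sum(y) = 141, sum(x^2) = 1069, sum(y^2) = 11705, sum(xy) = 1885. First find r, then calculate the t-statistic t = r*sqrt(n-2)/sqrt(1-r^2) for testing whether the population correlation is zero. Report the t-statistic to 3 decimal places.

1.750

Numerator: nΣxy − (Σx)(Σy) = 10·1885 − (99)(141) = 4891
Denominator: √[(nΣx²−(Σx)²)(nΣy²−(Σy)²)]
  nΣx²−(Σx)² = 10·1069 − 9801 = 889;  nΣy²−(Σy)² = 10·11705 − 19881 = 97169
  √(889·97169) = √86383241 = 9294.2585
r = 4891 / 9294.2585 = 0.5262
t = r·√(n−2)/√(1−r²) = 0.5262·√8 / √(1−0.276886) = 1.488318 / 0.850361 = 1.750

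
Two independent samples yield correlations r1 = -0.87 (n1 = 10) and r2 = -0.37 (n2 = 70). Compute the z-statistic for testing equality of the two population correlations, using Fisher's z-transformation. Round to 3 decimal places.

Fisher z-transforms: z1 = atanh(-0.87) = -1.333080, z2 = atanh(-0.37) = -0.388423; difference d = -0.944657
Var(d) = 1/7 + 1/67 = 0.1428571 + 0.0149254 = 0.1577825
z = d/√Var(d) = -0.944657 / √0.1577825 = -0.944657 / 0.397218 = -2.378

-2.378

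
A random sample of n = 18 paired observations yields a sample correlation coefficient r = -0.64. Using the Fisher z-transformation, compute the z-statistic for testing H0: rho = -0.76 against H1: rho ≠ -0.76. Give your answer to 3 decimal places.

0.922

z_r = atanh(-0.64) = -0.758174,  z_0 = atanh(-0.76) = -0.996215
SE = 1/√(n−3) = 1/√15 = 0.258199
z = (z_r − z_0)/SE = (-0.758174 − (-0.996215)) / 0.258199 = 0.238041 / 0.258199 = 0.922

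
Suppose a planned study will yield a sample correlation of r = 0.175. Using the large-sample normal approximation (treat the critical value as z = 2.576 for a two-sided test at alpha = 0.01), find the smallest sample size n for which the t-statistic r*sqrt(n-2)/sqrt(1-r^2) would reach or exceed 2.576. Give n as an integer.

r√(n−2)/√(1−r²) ≥ 2.576  ⇔  n−2 ≥ (2.576)²·(1−r²)/r²
(1−r²)/r² = (1−0.030625)/0.030625 = 31.6531
n ≥ 2 + 6.635776·31.6531 = 2 + 210.0429 = 212.0429
⌈212.0429⌉ = 213

213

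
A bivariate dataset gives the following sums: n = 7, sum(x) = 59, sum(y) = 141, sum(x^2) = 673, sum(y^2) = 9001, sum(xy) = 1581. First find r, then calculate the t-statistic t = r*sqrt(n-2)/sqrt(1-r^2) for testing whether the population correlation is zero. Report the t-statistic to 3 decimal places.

0.911

Numerator: nΣxy − (Σx)(Σy) = 7·1581 − (59)(141) = 2748
Denominator: √[(nΣx²−(Σx)²)(nΣy²−(Σy)²)]
  nΣx²−(Σx)² = 7·673 − 3481 = 1230;  nΣy²−(Σy)² = 7·9001 − 19881 = 43126
  √(1230·43126) = √53044980 = 7283.1985
r = 2748 / 7283.1985 = 0.3773
t = r·√(n−2)/√(1−r²) = 0.3773·√5 / √(1−0.142355) = 0.843668 / 0.926091 = 0.911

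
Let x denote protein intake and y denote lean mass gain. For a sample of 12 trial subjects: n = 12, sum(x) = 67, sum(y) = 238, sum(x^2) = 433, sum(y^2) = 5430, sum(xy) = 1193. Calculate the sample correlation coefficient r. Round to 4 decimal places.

Numerator: nΣxy − (Σx)(Σy) = 12·1193 − (67)(238) = -1630
Denominator: √[(nΣx²−(Σx)²)(nΣy²−(Σy)²)]
  nΣx²−(Σx)² = 12·433 − 4489 = 707;  nΣy²−(Σy)² = 12·5430 − 56644 = 8516
  √(707·8516) = √6020812 = 2453.7343
r = -1630 / 2453.7343 = -0.6643

-0.6643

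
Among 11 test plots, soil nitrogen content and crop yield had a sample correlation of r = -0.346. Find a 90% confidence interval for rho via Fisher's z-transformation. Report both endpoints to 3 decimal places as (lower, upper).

z_r = atanh(-0.346) = -0.360893;  SE = 1/√(n−3) = 1/√8 = 0.353553
z-limits: -0.360893 ± 1.645·0.353553 = -0.360893 ± 0.581595 = [-0.942488, 0.220702]
ρ-limits: (tanh -0.942488, tanh 0.220702) = (-0.736, 0.217)

(-0.736, 0.217)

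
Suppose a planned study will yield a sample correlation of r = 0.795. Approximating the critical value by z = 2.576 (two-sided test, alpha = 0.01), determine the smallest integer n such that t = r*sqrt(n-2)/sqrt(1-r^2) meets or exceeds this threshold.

6

Need r·√(n−2)/√(1−r²) ≥ 2.576
√(n−2) ≥ 2.576·√(1−0.632025) / 0.795 = 2.576·0.606609 / 0.795 = 1.9656
n−2 ≥ 3.8636  ⇒  n ≥ 5.8636
Smallest integer n = 6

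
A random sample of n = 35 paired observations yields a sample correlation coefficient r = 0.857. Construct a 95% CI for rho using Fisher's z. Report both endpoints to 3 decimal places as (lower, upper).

(0.733, 0.926)

z_r = atanh(0.857) = 1.281936;  SE = 1/√(n−3) = 1/√32 = 0.176777
z-limits: 1.281936 ± 1.960·0.176777 = 1.281936 ± 0.346483 = [0.935453, 1.628419]
ρ-limits: (tanh 0.935453, tanh 1.628419) = (0.733, 0.926)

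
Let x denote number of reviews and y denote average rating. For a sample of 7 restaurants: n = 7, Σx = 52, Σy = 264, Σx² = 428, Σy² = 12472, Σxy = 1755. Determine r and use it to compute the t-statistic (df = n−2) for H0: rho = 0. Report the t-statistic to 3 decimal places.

-1.845

Numerator: nΣxy − (Σx)(Σy) = 7·1755 − (52)(264) = -1443
Denominator: √[(nΣx²−(Σx)²)(nΣy²−(Σy)²)]
  nΣx²−(Σx)² = 7·428 − 2704 = 292;  nΣy²−(Σy)² = 7·12472 − 69696 = 17608
  √(292·17608) = √5141536 = 2267.4955
r = -1443 / 2267.4955 = -0.6364
t = r·√(n−2)/√(1−r²) = -0.6364·√5 / √(1−0.405005) = -1.423034 / 0.771359 = -1.845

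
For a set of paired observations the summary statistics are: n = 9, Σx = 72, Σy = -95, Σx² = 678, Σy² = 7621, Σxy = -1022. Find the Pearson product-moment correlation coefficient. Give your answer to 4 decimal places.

Numerator: nΣxy − (Σx)(Σy) = 9·(-1022) − (72)(-95) = -2358
Denominator: √[(nΣx²−(Σx)²)(nΣy²−(Σy)²)]
  nΣx²−(Σx)² = 9·678 − 5184 = 918;  nΣy²−(Σy)² = 9·7621 − 9025 = 59564
  √(918·59564) = √54679752 = 7394.5758
r = -2358 / 7394.5758 = -0.3189

-0.3189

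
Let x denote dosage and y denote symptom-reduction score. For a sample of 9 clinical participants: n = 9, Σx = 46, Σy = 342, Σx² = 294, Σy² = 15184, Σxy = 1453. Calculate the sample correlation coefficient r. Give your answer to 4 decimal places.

-0.8218

S_xy = nΣxy − ΣxΣy = 9·1453 − 46·342 = 13077 − 15732 = -2655
S_xx = nΣx² − (Σx)² = 9·294 − 46² = 2646 − 2116 = 530
S_yy = nΣy² − (Σy)² = 9·15184 − 342² = 136656 − 116964 = 19692
r = S_xy / √(S_xx·S_yy) = -2655 / √(530·19692) = -2655 / √10436760 = -2655 / 3230.5975 = -0.8218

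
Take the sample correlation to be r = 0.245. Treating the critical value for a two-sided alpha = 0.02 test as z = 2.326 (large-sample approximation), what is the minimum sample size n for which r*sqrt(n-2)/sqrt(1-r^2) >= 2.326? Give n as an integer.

87

Need r·√(n−2)/√(1−r²) ≥ 2.326
√(n−2) ≥ 2.326·√(1−0.060025) / 0.245 = 2.326·0.969523 / 0.245 = 9.2045
n−2 ≥ 84.7228  ⇒  n ≥ 86.7228
Smallest integer n = 87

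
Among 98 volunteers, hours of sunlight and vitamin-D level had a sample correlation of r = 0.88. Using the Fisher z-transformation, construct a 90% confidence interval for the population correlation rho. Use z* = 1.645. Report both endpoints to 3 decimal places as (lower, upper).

Fisher z: z_r = atanh(r) = ½·ln((1+0.88)/(1−0.88)) = 1.375768
SE(z) = 1/√(n−3) = 1/√95 = 0.102598
90% ⇒ z* = 1.645; margin = 1.645·0.102598 = 0.168774
CI on z-scale: (1.206994, 1.544542)
Back-transform: tanh(1.206994) = 0.835776, tanh(1.544542) = 0.912880

(0.836, 0.913)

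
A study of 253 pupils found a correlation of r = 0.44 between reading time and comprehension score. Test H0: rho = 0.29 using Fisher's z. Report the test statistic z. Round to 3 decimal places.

2.746

Fisher z: atanh(0.44) = 0.472231, atanh(0.29) = 0.298566
z = (z_r − z_0)·√(n−3) = (0.472231 − 0.298566)·√250 = 0.173665 · 15.811388 = 2.746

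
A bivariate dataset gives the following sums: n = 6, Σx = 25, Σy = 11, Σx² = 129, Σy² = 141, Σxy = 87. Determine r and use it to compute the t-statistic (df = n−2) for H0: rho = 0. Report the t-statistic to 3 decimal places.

Numerator: nΣxy − (Σx)(Σy) = 6·87 − (25)(11) = 247
Denominator: √[(nΣx²−(Σx)²)(nΣy²−(Σy)²)]
  nΣx²−(Σx)² = 6·129 − 625 = 149;  nΣy²−(Σy)² = 6·141 − 121 = 725
  √(149·725) = √108025 = 328.6716
r = 247 / 328.6716 = 0.7515
t = r·√(n−2)/√(1−r²) = 0.7515·√4 / √(1−0.564752) = 1.503000 / 0.659733 = 2.278

2.278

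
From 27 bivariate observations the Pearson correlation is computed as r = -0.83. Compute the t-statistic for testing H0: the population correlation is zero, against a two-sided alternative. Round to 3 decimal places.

-7.440

1 − r² = 1 − 0.6889 = 0.3111;  √(1−r²) = 0.557763
√(n−2) = √25 = 5.000000
t = r·√(n−2)/√(1−r²) = -0.83 · 5.000000 / 0.557763 = -7.440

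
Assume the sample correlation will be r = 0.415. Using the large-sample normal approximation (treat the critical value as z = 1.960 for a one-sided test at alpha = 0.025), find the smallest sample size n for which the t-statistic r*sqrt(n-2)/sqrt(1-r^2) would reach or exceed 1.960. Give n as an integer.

21

Need r·√(n−2)/√(1−r²) ≥ 1.960
√(n−2) ≥ 1.960·√(1−0.172225) / 0.415 = 1.960·0.909821 / 0.415 = 4.2970
n−2 ≥ 18.4642  ⇒  n ≥ 20.4642
Smallest integer n = 21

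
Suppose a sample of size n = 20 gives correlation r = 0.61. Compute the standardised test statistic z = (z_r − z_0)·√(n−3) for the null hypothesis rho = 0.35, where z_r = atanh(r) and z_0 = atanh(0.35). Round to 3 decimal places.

z_r = atanh(0.61) = 0.708921,  z_0 = atanh(0.35) = 0.365444
SE = 1/√(n−3) = 1/√17 = 0.242536
z = (z_r − z_0)/SE = (0.708921 − 0.365444) / 0.242536 = 0.343477 / 0.242536 = 1.416

1.416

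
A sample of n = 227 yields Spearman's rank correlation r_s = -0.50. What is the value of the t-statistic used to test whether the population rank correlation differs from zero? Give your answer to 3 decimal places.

1 − r_s² = 1 − 0.2500 = 0.7500;  √(1−r_s²) = 0.866025
√(n−2) = √225 = 15.000000
t = r_s·√(n−2)/√(1−r_s²) = -0.50 · 15.000000 / 0.866025 = -8.660

-8.660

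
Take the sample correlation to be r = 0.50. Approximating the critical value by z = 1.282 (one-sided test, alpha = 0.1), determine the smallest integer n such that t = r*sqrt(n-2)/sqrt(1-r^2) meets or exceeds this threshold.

Need r·√(n−2)/√(1−r²) ≥ 1.282
√(n−2) ≥ 1.282·√(1−0.2500) / 0.50 = 1.282·0.866025 / 0.50 = 2.2205
n−2 ≥ 4.9306  ⇒  n ≥ 6.9306
Smallest integer n = 7

7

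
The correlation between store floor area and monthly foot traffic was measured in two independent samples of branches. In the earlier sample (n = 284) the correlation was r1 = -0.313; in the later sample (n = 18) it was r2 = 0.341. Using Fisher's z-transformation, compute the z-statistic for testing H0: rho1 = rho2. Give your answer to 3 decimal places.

-2.563

Fisher z-transforms: z1 = atanh(-0.313) = -0.323868, z2 = atanh(0.341) = 0.355224; difference d = -0.679092
Var(d) = 1/281 + 1/15 = 0.0035587 + 0.0666667 = 0.0702254
z = d/√Var(d) = -0.679092 / √0.0702254 = -0.679092 / 0.265001 = -2.563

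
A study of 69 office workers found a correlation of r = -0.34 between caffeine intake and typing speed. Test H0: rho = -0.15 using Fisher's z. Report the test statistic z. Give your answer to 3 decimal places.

-1.649

Fisher z: atanh(-0.34) = -0.354093, atanh(-0.15) = -0.151140
z = (z_r − z_0)·√(n−3) = (-0.354093 − (-0.151140))·√66 = -0.202953 · 8.124038 = -1.649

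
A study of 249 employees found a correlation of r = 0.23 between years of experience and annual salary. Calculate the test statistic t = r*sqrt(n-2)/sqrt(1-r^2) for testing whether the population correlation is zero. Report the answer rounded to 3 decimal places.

1 − r² = 1 − 0.0529 = 0.9471;  √(1−r²) = 0.973191
√(n−2) = √247 = 15.716234
t = r·√(n−2)/√(1−r²) = 0.23 · 15.716234 / 0.973191 = 3.714

3.714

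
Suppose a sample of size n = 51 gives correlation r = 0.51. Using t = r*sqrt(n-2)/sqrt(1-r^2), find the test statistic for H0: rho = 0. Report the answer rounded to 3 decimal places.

t = r·√(n−2) / √(1−r²) with r = 0.51, n = 51
  = 0.51·√49 / √(1 − 0.2601)
  = 0.51·7.000000 / 0.860174
  = 3.570000 / 0.860174 = 4.150

4.150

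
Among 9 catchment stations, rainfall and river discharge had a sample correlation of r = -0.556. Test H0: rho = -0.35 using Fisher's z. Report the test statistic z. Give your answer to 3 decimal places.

-0.641

z_r = atanh(-0.556) = -0.627025,  z_0 = atanh(-0.35) = -0.365444
SE = 1/√(n−3) = 1/√6 = 0.408248
z = (z_r − z_0)/SE = (-0.627025 − (-0.365444)) / 0.408248 = -0.261581 / 0.408248 = -0.641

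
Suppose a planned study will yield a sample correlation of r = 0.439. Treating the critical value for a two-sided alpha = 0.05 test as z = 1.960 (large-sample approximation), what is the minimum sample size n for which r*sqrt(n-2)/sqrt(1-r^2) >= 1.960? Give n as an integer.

19

r√(n−2)/√(1−r²) ≥ 1.960  ⇔  n−2 ≥ (1.960)²·(1−r²)/r²
(1−r²)/r² = (1−0.192721)/0.192721 = 4.1888
n ≥ 2 + 3.8416·4.1888 = 2 + 16.0917 = 18.0917
⌈18.0917⌉ = 19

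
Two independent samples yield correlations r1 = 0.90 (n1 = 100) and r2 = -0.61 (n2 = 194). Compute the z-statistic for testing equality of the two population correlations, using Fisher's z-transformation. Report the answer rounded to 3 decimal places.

17.494

Fisher z-transforms: z1 = atanh(0.90) = 1.472219, z2 = atanh(-0.61) = -0.708921; difference d = 2.181140
Var(d) = 1/97 + 1/191 = 0.0103093 + 0.0052356 = 0.0155449
z = d/√Var(d) = 2.181140 / √0.0155449 = 2.181140 / 0.124679 = 17.494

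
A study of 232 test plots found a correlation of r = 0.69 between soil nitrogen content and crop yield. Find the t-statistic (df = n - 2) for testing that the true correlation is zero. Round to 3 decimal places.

1 − r² = 1 − 0.4761 = 0.5239;  √(1−r²) = 0.723809
√(n−2) = √230 = 15.165751
t = r·√(n−2)/√(1−r²) = 0.69 · 15.165751 / 0.723809 = 14.457

14.457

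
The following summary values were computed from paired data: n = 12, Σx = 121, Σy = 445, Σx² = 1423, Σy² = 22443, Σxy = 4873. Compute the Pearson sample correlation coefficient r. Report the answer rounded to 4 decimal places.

S_xy = nΣxy − ΣxΣy = 12·4873 − 121·445 = 58476 − 53845 = 4631
S_xx = nΣx² − (Σx)² = 12·1423 − 121² = 17076 − 14641 = 2435
S_yy = nΣy² − (Σy)² = 12·22443 − 445² = 269316 − 198025 = 71291
r = S_xy / √(S_xx·S_yy) = 4631 / √(2435·71291) = 4631 / √173593585 = 4631 / 13175.4918 = 0.3515

0.3515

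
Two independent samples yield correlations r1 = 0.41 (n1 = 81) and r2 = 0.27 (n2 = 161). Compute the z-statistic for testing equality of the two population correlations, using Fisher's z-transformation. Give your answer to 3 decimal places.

1.147

z1 = atanh(0.41) = 0.435611,  z2 = atanh(0.27) = 0.276864
SE = √(1/(n1−3) + 1/(n2−3)) = √(1/78 + 1/158) = √(0.0128205 + 0.0063291) = √0.0191496 = 0.138382
z = (z1 − z2)/SE = (0.435611 − 0.276864) / 0.138382 = 0.158747 / 0.138382 = 1.147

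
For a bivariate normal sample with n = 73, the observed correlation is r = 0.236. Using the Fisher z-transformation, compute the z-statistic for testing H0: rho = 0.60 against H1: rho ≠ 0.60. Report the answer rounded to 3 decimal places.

Fisher z: atanh(0.236) = 0.240534, atanh(0.60) = 0.693147
z = (z_r − z_0)·√(n−3) = (0.240534 − 0.693147)·√70 = -0.452613 · 8.366600 = -3.787

-3.787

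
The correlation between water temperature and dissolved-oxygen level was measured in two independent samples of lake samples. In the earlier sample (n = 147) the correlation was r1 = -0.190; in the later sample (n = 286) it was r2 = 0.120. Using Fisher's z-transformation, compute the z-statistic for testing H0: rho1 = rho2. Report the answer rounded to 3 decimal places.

-3.057

z1 = atanh(-0.190) = -0.192337,  z2 = atanh(0.120) = 0.120581
SE = √(1/(n1−3) + 1/(n2−3)) = √(1/144 + 1/283) = √(0.0069444 + 0.0035336) = √0.0104780 = 0.102362
z = (z1 − z2)/SE = (-0.192337 − 0.120581) / 0.102362 = -0.312918 / 0.102362 = -3.057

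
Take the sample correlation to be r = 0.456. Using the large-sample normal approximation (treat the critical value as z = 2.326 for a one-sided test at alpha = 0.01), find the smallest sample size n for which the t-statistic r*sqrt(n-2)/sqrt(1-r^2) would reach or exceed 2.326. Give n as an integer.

Need r·√(n−2)/√(1−r²) ≥ 2.326
√(n−2) ≥ 2.326·√(1−0.207936) / 0.456 = 2.326·0.889980 / 0.456 = 4.5397
n−2 ≥ 20.6089  ⇒  n ≥ 22.6089
Smallest integer n = 23

23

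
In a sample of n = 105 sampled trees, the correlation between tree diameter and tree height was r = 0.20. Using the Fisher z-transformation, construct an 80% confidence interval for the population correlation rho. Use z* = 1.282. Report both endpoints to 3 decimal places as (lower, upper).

(0.076, 0.318)

Fisher z: z_r = atanh(r) = ½·ln((1+0.20)/(1−0.20)) = 0.202733
SE(z) = 1/√(n−3) = 1/√102 = 0.099015
80% ⇒ z* = 1.282; margin = 1.282·0.099015 = 0.126937
CI on z-scale: (0.075796, 0.329670)
Back-transform: tanh(0.075796) = 0.075651, tanh(0.329670) = 0.318224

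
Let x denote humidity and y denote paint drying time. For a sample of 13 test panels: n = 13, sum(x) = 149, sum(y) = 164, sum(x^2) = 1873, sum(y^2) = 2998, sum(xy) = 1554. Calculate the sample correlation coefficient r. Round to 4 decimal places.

-0.8313

S_xy = nΣxy − ΣxΣy = 13·1554 − 149·164 = 20202 − 24436 = -4234
S_xx = nΣx² − (Σx)² = 13·1873 − 149² = 24349 − 22201 = 2148
S_yy = nΣy² − (Σy)² = 13·2998 − 164² = 38974 − 26896 = 12078
r = S_xy / √(S_xx·S_yy) = -4234 / √(2148·12078) = -4234 / √25943544 = -4234 / 5093.4805 = -0.8313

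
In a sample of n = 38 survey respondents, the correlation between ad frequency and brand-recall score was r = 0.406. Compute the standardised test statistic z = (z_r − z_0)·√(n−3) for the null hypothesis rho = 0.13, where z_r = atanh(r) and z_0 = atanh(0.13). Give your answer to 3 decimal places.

z_r = atanh(0.406) = 0.430812,  z_0 = atanh(0.13) = 0.130740
SE = 1/√(n−3) = 1/√35 = 0.169031
z = (z_r − z_0)/SE = (0.430812 − 0.130740) / 0.169031 = 0.300072 / 0.169031 = 1.775

1.775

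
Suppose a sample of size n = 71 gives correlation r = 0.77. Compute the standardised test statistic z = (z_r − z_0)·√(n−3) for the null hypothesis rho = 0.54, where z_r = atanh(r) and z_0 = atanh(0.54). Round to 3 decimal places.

3.432

z_r = atanh(0.77) = 1.020328,  z_0 = atanh(0.54) = 0.604156
SE = 1/√(n−3) = 1/√68 = 0.121268
z = (z_r − z_0)/SE = (1.020328 − 0.604156) / 0.121268 = 0.416172 / 0.121268 = 3.432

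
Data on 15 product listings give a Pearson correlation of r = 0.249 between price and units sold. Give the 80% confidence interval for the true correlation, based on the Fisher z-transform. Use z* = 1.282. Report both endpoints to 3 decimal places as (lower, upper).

z_r = atanh(0.249) = 0.254346;  SE = 1/√(n−3) = 1/√12 = 0.288675
z-limits: 0.254346 ± 1.282·0.288675 = 0.254346 ± 0.370081 = [-0.115735, 0.624427]
ρ-limits: (tanh -0.115735, tanh 0.624427) = (-0.115, 0.554)

(-0.115, 0.554)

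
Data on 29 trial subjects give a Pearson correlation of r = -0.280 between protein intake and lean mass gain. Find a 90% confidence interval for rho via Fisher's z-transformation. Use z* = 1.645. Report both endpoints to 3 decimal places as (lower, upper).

(-0.544, 0.035)

Fisher z: z_r = atanh(r) = ½·ln((1+(-0.280))/(1−(-0.280))) = -0.287682
SE(z) = 1/√(n−3) = 1/√26 = 0.196116
90% ⇒ z* = 1.645; margin = 1.645·0.196116 = 0.322611
CI on z-scale: (-0.610293, 0.034929)
Back-transform: tanh(-0.610293) = -0.544333, tanh(0.034929) = 0.034915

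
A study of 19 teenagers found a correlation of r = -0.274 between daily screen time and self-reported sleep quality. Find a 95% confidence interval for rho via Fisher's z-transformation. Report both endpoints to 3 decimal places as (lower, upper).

z_r = atanh(-0.274) = -0.281183;  SE = 1/√(n−3) = 1/√16 = 0.250000
z-limits: -0.281183 ± 1.960·0.250000 = -0.281183 ± 0.490000 = [-0.771183, 0.208817]
ρ-limits: (tanh -0.771183, tanh 0.208817) = (-0.648, 0.206)

(-0.648, 0.206)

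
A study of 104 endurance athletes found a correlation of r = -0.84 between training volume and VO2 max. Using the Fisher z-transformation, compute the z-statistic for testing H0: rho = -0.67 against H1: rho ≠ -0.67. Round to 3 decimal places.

Fisher z: atanh(-0.84) = -1.221174, atanh(-0.67) = -0.810743
z = (z_r − z_0)·√(n−3) = (-1.221174 − (-0.810743))·√101 = -0.410431 · 10.049876 = -4.125

-4.125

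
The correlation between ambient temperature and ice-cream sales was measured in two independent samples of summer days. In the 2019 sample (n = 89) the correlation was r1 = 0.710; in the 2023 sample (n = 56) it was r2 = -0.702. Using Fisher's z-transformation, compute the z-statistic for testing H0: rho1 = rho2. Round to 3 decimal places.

10.069

Fisher z-transforms: z1 = atanh(0.710) = 0.887184, z2 = atanh(-0.702) = -0.871233; difference d = 1.758417
Var(d) = 1/86 + 1/53 = 0.0116279 + 0.0188679 = 0.0304958
z = d/√Var(d) = 1.758417 / √0.0304958 = 1.758417 / 0.174630 = 10.069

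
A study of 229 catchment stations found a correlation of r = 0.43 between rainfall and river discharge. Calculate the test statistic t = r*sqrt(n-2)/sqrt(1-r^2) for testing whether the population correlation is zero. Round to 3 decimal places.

7.176

1 − r² = 1 − 0.1849 = 0.8151;  √(1−r²) = 0.902829
√(n−2) = √227 = 15.066519
t = r·√(n−2)/√(1−r²) = 0.43 · 15.066519 / 0.902829 = 7.176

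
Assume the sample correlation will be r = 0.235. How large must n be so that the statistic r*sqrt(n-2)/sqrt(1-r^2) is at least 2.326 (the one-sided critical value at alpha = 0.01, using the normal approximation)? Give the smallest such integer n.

95

r√(n−2)/√(1−r²) ≥ 2.326  ⇔  n−2 ≥ (2.326)²·(1−r²)/r²
(1−r²)/r² = (1−0.055225)/0.055225 = 17.1077
n ≥ 2 + 5.410276·17.1077 = 2 + 92.5574 = 94.5574
⌈94.5574⌉ = 95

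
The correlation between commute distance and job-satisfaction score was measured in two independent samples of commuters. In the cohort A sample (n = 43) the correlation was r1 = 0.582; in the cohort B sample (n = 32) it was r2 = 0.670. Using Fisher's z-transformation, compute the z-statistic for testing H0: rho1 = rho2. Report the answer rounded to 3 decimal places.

-0.596

Fisher z-transforms: z1 = atanh(0.582) = 0.665482, z2 = atanh(0.670) = 0.810743; difference d = -0.145261
Var(d) = 1/40 + 1/29 = 0.0250000 + 0.0344828 = 0.0594828
z = d/√Var(d) = -0.145261 / √0.0594828 = -0.145261 / 0.243891 = -0.596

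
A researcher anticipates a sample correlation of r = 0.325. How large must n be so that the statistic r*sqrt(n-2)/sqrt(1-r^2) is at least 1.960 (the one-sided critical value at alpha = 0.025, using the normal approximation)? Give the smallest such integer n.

r√(n−2)/√(1−r²) ≥ 1.960  ⇔  n−2 ≥ (1.960)²·(1−r²)/r²
(1−r²)/r² = (1−0.105625)/0.105625 = 8.4675
n ≥ 2 + 3.8416·8.4675 = 2 + 32.5287 = 34.5287
⌈34.5287⌉ = 35

35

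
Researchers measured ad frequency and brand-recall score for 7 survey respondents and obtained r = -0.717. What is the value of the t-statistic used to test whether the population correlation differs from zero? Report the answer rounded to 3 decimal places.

-2.300

t = r·√(n−2) / √(1−r²) with r = -0.717, n = 7
  = -0.717·√5 / √(1 − 0.514089)
  = -0.717·2.236068 / 0.697073
  = -1.603261 / 0.697073 = -2.300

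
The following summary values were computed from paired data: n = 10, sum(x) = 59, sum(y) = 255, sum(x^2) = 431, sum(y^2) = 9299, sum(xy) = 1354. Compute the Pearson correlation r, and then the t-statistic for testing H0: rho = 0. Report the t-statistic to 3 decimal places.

Numerator: nΣxy − (Σx)(Σy) = 10·1354 − (59)(255) = -1505
Denominator: √[(nΣx²−(Σx)²)(nΣy²−(Σy)²)]
  nΣx²−(Σx)² = 10·431 − 3481 = 829;  nΣy²−(Σy)² = 10·9299 − 65025 = 27965
  √(829·27965) = √23182985 = 4814.8712
r = -1505 / 4814.8712 = -0.3126
t = r·√(n−2)/√(1−r²) = -0.3126·√8 / √(1−0.097719) = -0.884166 / 0.949885 = -0.931

-0.931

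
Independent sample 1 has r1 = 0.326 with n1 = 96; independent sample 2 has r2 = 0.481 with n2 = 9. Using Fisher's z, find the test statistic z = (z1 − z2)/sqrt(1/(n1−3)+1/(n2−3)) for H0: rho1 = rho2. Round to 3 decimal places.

-0.441

Fisher z-transforms: z1 = atanh(0.326) = 0.338346, z2 = atanh(0.481) = 0.524284; difference d = -0.185938
Var(d) = 1/93 + 1/6 = 0.0107527 + 0.1666667 = 0.1774194
z = d/√Var(d) = -0.185938 / √0.1774194 = -0.185938 / 0.421212 = -0.441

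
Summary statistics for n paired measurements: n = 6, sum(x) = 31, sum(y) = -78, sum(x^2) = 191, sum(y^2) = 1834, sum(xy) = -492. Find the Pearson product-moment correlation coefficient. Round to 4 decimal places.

Numerator: nΣxy − (Σx)(Σy) = 6·(-492) − (31)(-78) = -534
Denominator: √[(nΣx²−(Σx)²)(nΣy²−(Σy)²)]
  nΣx²−(Σx)² = 6·191 − 961 = 185;  nΣy²−(Σy)² = 6·1834 − 6084 = 4920
  √(185·4920) = √910200 = 954.0440
r = -534 / 954.0440 = -0.5597

-0.5597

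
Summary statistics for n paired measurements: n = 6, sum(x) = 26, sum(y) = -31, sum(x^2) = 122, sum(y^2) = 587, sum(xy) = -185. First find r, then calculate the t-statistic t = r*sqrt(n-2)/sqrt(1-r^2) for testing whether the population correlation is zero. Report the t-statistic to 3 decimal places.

-2.692

Numerator: nΣxy − (Σx)(Σy) = 6·(-185) − (26)(-31) = -304
Denominator: √[(nΣx²−(Σx)²)(nΣy²−(Σy)²)]
  nΣx²−(Σx)² = 6·122 − 676 = 56;  nΣy²−(Σy)² = 6·587 − 961 = 2561
  √(56·2561) = √143416 = 378.7030
r = -304 / 378.7030 = -0.8027
t = r·√(n−2)/√(1−r²) = -0.8027·√4 / √(1−0.644327) = -1.605400 / 0.596383 = -2.692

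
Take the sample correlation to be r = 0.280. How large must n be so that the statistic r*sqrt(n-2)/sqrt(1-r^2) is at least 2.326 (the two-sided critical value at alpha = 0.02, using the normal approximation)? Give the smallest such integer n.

66

Need r·√(n−2)/√(1−r²) ≥ 2.326
√(n−2) ≥ 2.326·√(1−0.078400) / 0.280 = 2.326·0.960000 / 0.280 = 7.9749
n−2 ≥ 63.5990  ⇒  n ≥ 65.5990
Smallest integer n = 66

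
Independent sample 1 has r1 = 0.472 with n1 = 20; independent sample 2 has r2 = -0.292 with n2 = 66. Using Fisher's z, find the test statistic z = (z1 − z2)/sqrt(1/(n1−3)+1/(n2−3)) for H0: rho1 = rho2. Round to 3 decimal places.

Fisher z-transforms: z1 = atanh(0.472) = 0.512641, z2 = atanh(-0.292) = -0.300751; difference d = 0.813392
Var(d) = 1/17 + 1/63 = 0.0588235 + 0.0158730 = 0.0746965
z = d/√Var(d) = 0.813392 / √0.0746965 = 0.813392 / 0.273307 = 2.976

2.976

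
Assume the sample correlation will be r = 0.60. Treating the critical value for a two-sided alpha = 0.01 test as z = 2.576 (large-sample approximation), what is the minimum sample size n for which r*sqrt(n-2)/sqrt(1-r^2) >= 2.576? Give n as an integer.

Need r·√(n−2)/√(1−r²) ≥ 2.576
√(n−2) ≥ 2.576·√(1−0.3600) / 0.60 = 2.576·0.800000 / 0.60 = 3.4347
n−2 ≥ 11.7972  ⇒  n ≥ 13.7972
Smallest integer n = 14

14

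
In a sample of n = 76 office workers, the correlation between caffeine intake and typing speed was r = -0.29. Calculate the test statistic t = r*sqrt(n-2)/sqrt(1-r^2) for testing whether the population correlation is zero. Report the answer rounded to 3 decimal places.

1 − r² = 1 − 0.0841 = 0.9159;  √(1−r²) = 0.957027
√(n−2) = √74 = 8.602325
t = r·√(n−2)/√(1−r²) = -0.29 · 8.602325 / 0.957027 = -2.607

-2.607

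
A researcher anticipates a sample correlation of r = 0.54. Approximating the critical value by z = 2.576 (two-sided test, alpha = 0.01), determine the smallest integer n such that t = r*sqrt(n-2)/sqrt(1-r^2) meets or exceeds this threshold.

19

r√(n−2)/√(1−r²) ≥ 2.576  ⇔  n−2 ≥ (2.576)²·(1−r²)/r²
(1−r²)/r² = (1−0.2916)/0.2916 = 2.4294
n ≥ 2 + 6.635776·2.4294 = 2 + 16.1210 = 18.1210
⌈18.1210⌉ = 19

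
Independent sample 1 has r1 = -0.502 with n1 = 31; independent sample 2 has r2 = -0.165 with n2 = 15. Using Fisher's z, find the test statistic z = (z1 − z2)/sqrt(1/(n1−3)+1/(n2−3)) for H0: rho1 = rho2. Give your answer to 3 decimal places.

-1.117

Fisher z-transforms: z1 = atanh(-0.502) = -0.551976, z2 = atanh(-0.165) = -0.166522; difference d = -0.385454
Var(d) = 1/28 + 1/12 = 0.0357143 + 0.0833333 = 0.1190476
z = d/√Var(d) = -0.385454 / √0.1190476 = -0.385454 / 0.345033 = -1.117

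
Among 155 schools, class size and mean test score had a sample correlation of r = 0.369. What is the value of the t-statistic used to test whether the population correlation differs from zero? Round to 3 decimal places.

1 − r² = 1 − 0.136161 = 0.863839;  √(1−r²) = 0.929429
√(n−2) = √153 = 12.369317
t = r·√(n−2)/√(1−r²) = 0.369 · 12.369317 / 0.929429 = 4.911

4.911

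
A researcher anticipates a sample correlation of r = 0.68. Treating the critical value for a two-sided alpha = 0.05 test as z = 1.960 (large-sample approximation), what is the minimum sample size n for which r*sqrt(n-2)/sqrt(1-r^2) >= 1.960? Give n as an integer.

7

r√(n−2)/√(1−r²) ≥ 1.960  ⇔  n−2 ≥ (1.960)²·(1−r²)/r²
(1−r²)/r² = (1−0.4624)/0.4624 = 1.1626
n ≥ 2 + 3.8416·1.1626 = 2 + 4.4662 = 6.4662
⌈6.4662⌉ = 7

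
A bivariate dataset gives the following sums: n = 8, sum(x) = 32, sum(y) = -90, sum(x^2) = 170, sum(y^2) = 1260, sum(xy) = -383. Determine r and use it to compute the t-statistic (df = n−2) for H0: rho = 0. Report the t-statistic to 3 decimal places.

-0.567

Numerator: nΣxy − (Σx)(Σy) = 8·(-383) − (32)(-90) = -184
Denominator: √[(nΣx²−(Σx)²)(nΣy²−(Σy)²)]
  nΣx²−(Σx)² = 8·170 − 1024 = 336;  nΣy²−(Σy)² = 8·1260 − 8100 = 1980
  √(336·1980) = √665280 = 815.6470
r = -184 / 815.6470 = -0.2256
t = r·√(n−2)/√(1−r²) = -0.2256·√6 / √(1−0.050895) = -0.552605 / 0.974220 = -0.567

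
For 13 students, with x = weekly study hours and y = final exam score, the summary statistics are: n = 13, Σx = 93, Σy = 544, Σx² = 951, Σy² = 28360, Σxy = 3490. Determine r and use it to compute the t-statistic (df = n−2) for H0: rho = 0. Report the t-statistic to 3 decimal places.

-1.111

S_xy = nΣxy − ΣxΣy = 13·3490 − 93·544 = 45370 − 50592 = -5222
S_xx = nΣx² − (Σx)² = 13·951 − 93² = 12363 − 8649 = 3714
S_yy = nΣy² − (Σy)² = 13·28360 − 544² = 368680 − 295936 = 72744
r = S_xy / √(S_xx·S_yy) = -5222 / √(3714·72744) = -5222 / √270171216 = -5222 / 16436.8858 = -0.3177
t = r·√(n−2)/√(1−r²) = -0.3177·√11 / √(1−0.100933) = -1.053692 / 0.948191 = -1.111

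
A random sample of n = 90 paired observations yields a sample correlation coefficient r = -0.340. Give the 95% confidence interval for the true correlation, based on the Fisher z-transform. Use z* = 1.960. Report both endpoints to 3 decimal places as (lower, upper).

Fisher z: z_r = atanh(r) = ½·ln((1+(-0.340))/(1−(-0.340))) = -0.354093
SE(z) = 1/√(n−3) = 1/√87 = 0.107211
95% ⇒ z* = 1.960; margin = 1.960·0.107211 = 0.210134
CI on z-scale: (-0.564227, -0.143959)
Back-transform: tanh(-0.564227) = -0.511107, tanh(-0.143959) = -0.142973

(-0.511, -0.143)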